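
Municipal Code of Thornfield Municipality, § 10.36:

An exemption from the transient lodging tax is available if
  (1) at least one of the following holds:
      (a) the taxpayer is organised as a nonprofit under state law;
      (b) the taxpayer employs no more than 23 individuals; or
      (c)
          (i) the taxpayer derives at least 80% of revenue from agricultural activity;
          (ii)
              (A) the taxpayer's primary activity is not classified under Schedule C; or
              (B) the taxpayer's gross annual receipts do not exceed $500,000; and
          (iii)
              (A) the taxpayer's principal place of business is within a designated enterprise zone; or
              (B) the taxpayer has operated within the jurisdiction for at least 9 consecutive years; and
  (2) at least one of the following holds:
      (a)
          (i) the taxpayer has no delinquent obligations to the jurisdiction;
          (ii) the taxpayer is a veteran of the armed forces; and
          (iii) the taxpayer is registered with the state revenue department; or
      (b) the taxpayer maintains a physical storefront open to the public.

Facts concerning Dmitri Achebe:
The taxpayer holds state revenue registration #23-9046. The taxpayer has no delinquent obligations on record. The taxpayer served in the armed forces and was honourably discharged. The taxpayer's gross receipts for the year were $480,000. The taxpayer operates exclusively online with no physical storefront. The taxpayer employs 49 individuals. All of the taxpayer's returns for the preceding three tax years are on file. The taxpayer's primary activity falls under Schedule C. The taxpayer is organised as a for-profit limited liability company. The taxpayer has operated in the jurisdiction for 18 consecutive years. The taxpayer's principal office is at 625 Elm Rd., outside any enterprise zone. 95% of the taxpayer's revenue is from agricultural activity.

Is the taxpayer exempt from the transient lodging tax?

(a) nonprofit — not met.
(b) ≤ 23 employees — not satisfied.
(i) ≥80% agricultural — satisfied.
(A) not (Schedule C activity) — not met.
(B) receipts ≤ $500,000 — met.
(ii): F OR T → true.
(A) in enterprise zone — not satisfied.
(B) ≥ 9 yrs in jurisdiction — holds.
(iii) = F OR T = true.
(c): T AND T AND T → true.
(1) = F OR F OR T = true.
(i) no delinquency — satisfied.
(ii) veteran — satisfied.
(iii) state-registered — met.
So (a) is satisfied (T AND T AND T).
(b) has storefront — not met.
(2) = T OR F = true.
Overall: T AND T → true.

Yes — exempt.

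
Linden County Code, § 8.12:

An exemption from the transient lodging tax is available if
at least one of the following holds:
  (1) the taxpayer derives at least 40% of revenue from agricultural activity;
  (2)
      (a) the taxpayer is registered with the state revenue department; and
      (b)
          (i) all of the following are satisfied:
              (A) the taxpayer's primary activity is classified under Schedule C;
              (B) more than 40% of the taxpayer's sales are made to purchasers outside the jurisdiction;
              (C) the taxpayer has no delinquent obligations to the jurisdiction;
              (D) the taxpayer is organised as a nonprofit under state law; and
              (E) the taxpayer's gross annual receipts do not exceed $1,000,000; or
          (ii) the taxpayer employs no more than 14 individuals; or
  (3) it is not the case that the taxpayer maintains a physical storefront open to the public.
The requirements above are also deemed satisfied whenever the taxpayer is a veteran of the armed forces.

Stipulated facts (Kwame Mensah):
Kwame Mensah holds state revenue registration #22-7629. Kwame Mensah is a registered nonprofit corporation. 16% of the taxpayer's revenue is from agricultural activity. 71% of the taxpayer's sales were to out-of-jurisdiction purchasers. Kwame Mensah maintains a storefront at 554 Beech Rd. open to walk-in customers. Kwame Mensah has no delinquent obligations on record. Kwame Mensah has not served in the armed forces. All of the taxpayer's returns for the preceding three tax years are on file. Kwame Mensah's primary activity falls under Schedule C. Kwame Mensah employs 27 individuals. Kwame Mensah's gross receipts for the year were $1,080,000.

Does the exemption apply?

No — not exempt.

(1) ≥40% agricultural — fails.
(a) state-registered — met.
(A) Schedule C activity — met.
(B) >40% out-of-jur. sales — met.
(C) no delinquency — satisfied.
(D) nonprofit — holds.
(E) receipts ≤ $1,000,000 — not met.
So (i) is not satisfied (T AND T AND T AND T AND F).
(ii) ≤ 14 employees — not met.
So (b) is not satisfied (F OR F).
(2) = T AND F = false.
(3) not (has storefront) — not met.
So Overall is not satisfied (F OR F OR F).
Exception (veteran) — not satisfied.
Result: main false OR exception false → false.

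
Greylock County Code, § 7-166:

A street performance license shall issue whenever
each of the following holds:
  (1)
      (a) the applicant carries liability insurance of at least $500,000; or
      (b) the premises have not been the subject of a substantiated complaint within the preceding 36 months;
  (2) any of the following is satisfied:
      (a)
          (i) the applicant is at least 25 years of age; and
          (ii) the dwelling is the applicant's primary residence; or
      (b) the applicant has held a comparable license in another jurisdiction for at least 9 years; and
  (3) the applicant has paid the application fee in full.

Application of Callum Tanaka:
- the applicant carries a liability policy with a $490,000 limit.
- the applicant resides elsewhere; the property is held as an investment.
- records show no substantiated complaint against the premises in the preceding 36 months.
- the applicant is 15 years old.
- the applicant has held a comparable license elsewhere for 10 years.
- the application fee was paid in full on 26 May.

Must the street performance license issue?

(a) insurance ≥ $500,000 — not satisfied.
(b) no complaint in 36 mo. — satisfied.
(1) = F OR T = true.
(i) age ≥ 25 — fails.
(ii) primary residence — not satisfied.
So (a) is not satisfied (F AND F).
(b) prior license ≥ 9 yr — holds.
(2) = F OR T = true.
(3) fee paid — holds.
Overall = T AND T AND T = true.

Yes — granted.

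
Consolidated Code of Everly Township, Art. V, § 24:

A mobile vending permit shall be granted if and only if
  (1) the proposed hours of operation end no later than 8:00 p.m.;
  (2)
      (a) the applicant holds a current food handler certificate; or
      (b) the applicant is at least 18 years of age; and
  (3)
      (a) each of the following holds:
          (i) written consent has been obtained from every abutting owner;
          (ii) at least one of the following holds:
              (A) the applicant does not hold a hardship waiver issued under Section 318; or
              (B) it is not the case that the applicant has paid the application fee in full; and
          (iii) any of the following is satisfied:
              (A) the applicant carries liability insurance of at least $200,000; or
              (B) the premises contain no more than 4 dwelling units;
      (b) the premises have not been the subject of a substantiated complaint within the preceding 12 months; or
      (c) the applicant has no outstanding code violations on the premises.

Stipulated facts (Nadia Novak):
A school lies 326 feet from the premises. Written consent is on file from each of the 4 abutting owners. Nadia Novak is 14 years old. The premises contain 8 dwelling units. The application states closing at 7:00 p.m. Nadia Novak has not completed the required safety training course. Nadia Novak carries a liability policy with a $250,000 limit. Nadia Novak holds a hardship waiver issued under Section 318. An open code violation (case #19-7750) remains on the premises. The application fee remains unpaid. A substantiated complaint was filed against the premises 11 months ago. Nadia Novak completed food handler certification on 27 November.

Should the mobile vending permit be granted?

(1) closes by 8 p.m. — satisfied.
(a) food handler cert. — satisfied.
(b) age ≥ 18 — not satisfied.
So (2) is satisfied (T OR F).
(i) all abutters consent — met.
(A) not (hardship waiver) — not met.
(B) not (fee paid) — holds.
So (ii) is satisfied (F OR T).
(A) insurance ≥ $200,000 — met.
(B) ≤ 4 units — not satisfied.
(iii) = T OR F = true.
(a): T AND T AND T → true.
(b) no complaint in 12 mo. — not met.
(c) no code violations — not met.
(3): T OR F OR F → true.
So Overall is satisfied (T AND T AND T).

Yes — granted.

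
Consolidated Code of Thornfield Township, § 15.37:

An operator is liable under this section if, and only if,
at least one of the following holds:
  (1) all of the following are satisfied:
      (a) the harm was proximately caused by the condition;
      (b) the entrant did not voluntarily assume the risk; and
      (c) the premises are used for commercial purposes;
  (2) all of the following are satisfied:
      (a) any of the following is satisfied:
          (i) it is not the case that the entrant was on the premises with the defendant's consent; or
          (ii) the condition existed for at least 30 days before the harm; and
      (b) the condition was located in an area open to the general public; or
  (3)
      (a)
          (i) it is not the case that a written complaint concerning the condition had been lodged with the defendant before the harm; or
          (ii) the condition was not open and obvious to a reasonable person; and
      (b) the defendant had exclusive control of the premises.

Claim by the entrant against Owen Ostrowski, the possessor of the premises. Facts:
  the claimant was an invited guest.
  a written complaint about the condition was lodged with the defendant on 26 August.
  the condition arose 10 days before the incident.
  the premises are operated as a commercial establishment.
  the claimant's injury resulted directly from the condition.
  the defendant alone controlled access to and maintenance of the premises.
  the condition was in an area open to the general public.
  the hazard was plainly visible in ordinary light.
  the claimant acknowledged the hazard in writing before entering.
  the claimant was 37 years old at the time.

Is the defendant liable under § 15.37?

No — not liable.

(a) proximate cause — satisfied.
(b) no assumed risk — not satisfied.
(c) commercial use — met.
(1): T AND F AND T → false.
(i) not (consent to enter) — not met.
(ii) condition ≥30 days old — not met.
(a) = F OR F = false.
(b) public area — met.
(2): F AND T → false.
(i) not (complaint lodged) — not satisfied.
(ii) not open/obvious — fails.
(a): F OR F → false.
(b) exclusive control — met.
(3): F AND T → false.
Overall: F OR F OR F → false.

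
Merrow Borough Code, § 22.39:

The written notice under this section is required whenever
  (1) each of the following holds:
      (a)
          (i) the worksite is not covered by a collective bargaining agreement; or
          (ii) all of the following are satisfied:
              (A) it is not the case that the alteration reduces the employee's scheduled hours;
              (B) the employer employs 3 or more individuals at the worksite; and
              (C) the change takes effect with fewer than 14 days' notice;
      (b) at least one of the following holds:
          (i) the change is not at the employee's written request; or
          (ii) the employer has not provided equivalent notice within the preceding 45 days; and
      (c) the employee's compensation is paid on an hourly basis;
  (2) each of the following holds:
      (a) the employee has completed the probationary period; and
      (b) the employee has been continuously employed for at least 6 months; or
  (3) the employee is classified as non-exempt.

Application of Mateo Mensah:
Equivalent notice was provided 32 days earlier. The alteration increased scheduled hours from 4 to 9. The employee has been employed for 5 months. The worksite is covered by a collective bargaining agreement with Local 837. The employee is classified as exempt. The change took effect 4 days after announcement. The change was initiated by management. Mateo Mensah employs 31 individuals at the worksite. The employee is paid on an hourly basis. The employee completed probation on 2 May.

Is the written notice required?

Yes — required.

(i) no CBA — fails.
(A) not (hours reduced) — met.
(B) ≥ 3 at site — holds.
(C) < 14 days' notice — holds.
So (ii) is satisfied (T AND T AND T).
So (a) is satisfied (F OR T).
(i) not employee-requested — met.
(ii) no recent notice — not satisfied.
(b) = T OR F = true.
(c) hourly-paid — holds.
(1) = T AND T AND T = true.
(a) past probation — holds.
(b) tenure ≥ 6 mo. — not satisfied.
(2) = T AND F = false.
(3) non-exempt — not satisfied.
So Overall is satisfied (T OR F OR F).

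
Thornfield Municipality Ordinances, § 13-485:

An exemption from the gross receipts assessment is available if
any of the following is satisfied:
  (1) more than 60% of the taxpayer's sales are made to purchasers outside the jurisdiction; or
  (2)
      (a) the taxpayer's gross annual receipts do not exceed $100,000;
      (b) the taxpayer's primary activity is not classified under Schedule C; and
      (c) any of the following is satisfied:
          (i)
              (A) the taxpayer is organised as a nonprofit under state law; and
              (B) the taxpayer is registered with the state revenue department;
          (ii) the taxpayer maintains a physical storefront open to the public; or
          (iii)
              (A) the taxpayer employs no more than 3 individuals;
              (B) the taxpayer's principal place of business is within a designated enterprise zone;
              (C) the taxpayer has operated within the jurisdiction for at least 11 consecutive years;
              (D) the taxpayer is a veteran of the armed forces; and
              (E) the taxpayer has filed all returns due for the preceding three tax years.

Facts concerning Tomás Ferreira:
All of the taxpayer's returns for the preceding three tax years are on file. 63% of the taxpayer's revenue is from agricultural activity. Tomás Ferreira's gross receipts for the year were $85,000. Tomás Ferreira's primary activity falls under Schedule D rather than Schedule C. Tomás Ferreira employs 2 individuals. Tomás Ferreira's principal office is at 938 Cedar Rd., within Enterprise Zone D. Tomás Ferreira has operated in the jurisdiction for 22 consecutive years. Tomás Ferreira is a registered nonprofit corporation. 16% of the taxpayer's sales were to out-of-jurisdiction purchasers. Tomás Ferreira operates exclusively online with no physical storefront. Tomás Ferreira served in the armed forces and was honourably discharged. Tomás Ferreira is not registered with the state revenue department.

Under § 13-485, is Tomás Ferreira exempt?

Yes — exempt.

(1) >60% out-of-jur. sales — not met.
(a) receipts ≤ $100,000 — holds.
(b) not (Schedule C activity) — satisfied.
(A) nonprofit — satisfied.
(B) state-registered — fails.
(i) = T AND F = false.
(ii) has storefront — not met.
(A) ≤ 3 employees — met.
(B) in enterprise zone — holds.
(C) ≥ 11 yrs in jurisdiction — holds.
(D) veteran — met.
(E) returns current — holds.
(iii) = T AND T AND T AND T AND T = true.
(c): F OR F OR T → true.
(2) = T AND T AND T = true.
So Overall is satisfied (F OR T).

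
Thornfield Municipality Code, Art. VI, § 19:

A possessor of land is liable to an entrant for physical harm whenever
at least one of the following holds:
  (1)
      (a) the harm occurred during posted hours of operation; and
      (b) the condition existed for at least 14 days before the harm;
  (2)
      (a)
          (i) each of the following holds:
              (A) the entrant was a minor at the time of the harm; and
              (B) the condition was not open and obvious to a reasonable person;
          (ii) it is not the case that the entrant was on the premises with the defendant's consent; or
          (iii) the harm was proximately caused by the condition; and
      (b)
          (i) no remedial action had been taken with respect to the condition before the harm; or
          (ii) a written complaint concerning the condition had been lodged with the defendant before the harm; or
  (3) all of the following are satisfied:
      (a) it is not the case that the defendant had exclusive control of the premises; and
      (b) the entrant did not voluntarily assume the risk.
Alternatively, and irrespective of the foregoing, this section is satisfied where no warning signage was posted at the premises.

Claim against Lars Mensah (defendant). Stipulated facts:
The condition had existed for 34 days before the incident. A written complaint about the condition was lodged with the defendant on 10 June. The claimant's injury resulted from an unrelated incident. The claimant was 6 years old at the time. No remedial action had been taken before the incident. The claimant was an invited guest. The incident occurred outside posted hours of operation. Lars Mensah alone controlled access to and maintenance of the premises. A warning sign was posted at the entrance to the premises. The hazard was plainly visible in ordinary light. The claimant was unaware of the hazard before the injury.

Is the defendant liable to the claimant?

No — not liable.

(a) during posted hours — not met.
(b) condition ≥14 days old — satisfied.
(1): F AND T → false.
(A) entrant a minor — satisfied.
(B) not open/obvious — not met.
(i): T AND F → false.
(ii) not (consent to enter) — not satisfied.
(iii) proximate cause — fails.
(a) = F OR F OR F = false.
(i) no remedial action — met.
(ii) complaint lodged — met.
(b) = T OR T = true.
So (2) is not satisfied (F AND T).
(a) not (exclusive control) — fails.
(b) no assumed risk — holds.
(3): F AND T → false.
Overall: F OR F OR F → false.
Exception (no signage posted) — not satisfied.
Result: main false OR exception false → false.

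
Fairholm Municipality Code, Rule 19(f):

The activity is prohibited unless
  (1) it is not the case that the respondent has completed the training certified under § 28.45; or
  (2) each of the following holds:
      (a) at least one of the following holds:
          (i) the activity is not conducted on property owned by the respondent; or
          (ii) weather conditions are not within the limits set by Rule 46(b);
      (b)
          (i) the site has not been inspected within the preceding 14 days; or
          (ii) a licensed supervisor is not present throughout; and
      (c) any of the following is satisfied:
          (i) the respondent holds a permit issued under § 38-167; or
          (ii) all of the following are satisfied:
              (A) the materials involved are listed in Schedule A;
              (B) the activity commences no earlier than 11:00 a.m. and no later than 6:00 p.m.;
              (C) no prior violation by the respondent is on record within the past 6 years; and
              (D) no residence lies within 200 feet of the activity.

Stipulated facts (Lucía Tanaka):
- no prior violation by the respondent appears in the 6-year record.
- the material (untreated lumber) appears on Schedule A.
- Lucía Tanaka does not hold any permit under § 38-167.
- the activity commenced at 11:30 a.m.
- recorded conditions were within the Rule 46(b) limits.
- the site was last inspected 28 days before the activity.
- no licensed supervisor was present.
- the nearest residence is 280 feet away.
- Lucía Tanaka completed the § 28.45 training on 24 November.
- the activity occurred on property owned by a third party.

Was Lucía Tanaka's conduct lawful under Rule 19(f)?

Yes — lawful.

(1) not (training certified) — not satisfied.
(i) not (own property) — satisfied.
(ii) not (weather ok) — not met.
(a) = T OR F = true.
(i) not (site inspected) — met.
(ii) not (supervisor present) — holds.
(b): T OR T → true.
(i) holds permit — fails.
(A) Schedule A material — satisfied.
(B) start within hours — met.
(C) no prior violation — holds.
(D) no residence in 200 ft — satisfied.
(ii): T AND T AND T AND T → true.
So (c) is satisfied (F OR T).
(2) = T AND T AND T = true.
Overall: F OR T → true.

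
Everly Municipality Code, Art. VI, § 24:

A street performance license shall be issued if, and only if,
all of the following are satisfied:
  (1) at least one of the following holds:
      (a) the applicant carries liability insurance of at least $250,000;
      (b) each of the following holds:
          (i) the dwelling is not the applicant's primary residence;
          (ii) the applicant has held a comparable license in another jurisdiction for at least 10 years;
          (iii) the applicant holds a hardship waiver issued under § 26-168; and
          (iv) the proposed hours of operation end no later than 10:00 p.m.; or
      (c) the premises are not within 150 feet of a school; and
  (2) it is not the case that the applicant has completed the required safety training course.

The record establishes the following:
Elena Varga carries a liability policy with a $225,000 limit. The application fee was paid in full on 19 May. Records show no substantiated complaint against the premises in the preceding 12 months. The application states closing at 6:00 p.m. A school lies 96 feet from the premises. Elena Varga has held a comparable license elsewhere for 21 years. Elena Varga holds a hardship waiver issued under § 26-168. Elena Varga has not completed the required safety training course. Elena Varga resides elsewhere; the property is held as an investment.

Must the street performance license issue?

Yes — granted.

(a) insurance ≥ $250,000 — not met.
(i) not (primary residence) — holds.
(ii) prior license ≥ 10 yr — met.
(iii) hardship waiver — satisfied.
(iv) closes by 10 p.m. — holds.
(b): T AND T AND T AND T → true.
(c) ≥150 ft from school — not met.
So (1) is satisfied (F OR T OR F).
(2) not (safety training) — holds.
Overall: T AND T → true.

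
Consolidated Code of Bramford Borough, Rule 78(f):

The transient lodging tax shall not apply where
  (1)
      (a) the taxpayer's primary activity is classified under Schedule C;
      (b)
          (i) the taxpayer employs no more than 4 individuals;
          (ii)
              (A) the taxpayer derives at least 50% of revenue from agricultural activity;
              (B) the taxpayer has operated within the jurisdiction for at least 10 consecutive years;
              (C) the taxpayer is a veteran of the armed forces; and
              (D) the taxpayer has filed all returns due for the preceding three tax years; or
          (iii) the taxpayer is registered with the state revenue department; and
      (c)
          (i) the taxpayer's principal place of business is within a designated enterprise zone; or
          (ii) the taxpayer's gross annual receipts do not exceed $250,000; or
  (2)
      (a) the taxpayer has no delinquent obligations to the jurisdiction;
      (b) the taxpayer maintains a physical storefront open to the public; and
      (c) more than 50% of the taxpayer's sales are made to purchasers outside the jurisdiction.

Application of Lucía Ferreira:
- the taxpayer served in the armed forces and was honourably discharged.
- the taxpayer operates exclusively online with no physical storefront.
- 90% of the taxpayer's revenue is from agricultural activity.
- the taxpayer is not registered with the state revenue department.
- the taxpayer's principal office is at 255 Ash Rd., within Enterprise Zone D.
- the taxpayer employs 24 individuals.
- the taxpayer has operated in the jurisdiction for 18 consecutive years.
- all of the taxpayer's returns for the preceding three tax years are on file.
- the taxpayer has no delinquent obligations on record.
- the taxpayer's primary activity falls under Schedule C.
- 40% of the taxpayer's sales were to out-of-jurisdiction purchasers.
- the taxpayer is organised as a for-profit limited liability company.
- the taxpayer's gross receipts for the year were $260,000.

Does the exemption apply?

Yes — exempt.

(a) Schedule C activity — satisfied.
(i) ≤ 4 employees — fails.
(A) ≥50% agricultural — met.
(B) ≥ 10 yrs in jurisdiction — met.
(C) veteran — met.
(D) returns current — met.
So (ii) is satisfied (T AND T AND T AND T).
(iii) state-registered — fails.
(b) = F OR T OR F = true.
(i) in enterprise zone — holds.
(ii) receipts ≤ $250,000 — not met.
(c) = T OR F = true.
So (1) is satisfied (T AND T AND T).
(a) no delinquency — satisfied.
(b) has storefront — fails.
(c) >50% out-of-jur. sales — fails.
(2) = T AND F AND F = false.
Overall = T OR F = true.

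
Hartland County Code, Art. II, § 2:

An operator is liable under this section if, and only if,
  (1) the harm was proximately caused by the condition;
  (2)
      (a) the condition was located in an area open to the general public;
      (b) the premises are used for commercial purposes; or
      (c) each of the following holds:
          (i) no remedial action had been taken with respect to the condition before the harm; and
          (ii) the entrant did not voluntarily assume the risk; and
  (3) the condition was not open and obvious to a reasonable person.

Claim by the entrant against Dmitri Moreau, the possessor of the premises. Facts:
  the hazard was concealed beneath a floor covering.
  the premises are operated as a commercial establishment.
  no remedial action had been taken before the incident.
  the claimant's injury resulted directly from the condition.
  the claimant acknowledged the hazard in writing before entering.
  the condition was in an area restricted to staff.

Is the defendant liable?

(1) proximate cause — met.
(a) public area — not satisfied.
(b) commercial use — satisfied.
(i) no remedial action — holds.
(ii) no assumed risk — fails.
So (c) is not satisfied (T AND F).
(2): F OR T OR F → true.
(3) not open/obvious — holds.
Overall = T AND T AND T = true.

Yes — liable.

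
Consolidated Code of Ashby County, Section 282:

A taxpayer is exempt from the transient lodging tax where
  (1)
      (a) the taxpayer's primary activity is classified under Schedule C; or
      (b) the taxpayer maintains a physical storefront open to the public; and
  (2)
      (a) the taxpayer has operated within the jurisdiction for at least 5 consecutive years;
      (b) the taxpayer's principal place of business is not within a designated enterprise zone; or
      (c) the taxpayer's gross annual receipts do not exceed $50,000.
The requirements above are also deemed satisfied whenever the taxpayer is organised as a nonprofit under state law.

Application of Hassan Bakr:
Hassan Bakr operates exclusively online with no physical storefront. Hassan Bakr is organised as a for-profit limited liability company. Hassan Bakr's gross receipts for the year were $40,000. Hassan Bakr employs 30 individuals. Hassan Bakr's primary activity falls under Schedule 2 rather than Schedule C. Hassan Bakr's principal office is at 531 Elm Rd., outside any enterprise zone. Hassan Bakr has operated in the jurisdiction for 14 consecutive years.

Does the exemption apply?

(a) Schedule C activity — fails.
(b) has storefront — fails.
(1): F OR F → false.
(a) ≥ 5 yrs in jurisdiction — holds.
(b) not (in enterprise zone) — satisfied.
(c) receipts ≤ $50,000 — met.
(2) = T OR T OR T = true.
So Overall is not satisfied (F AND T).
Exception (nonprofit) — not satisfied.
Result: main false OR exception false → false.

No — not exempt.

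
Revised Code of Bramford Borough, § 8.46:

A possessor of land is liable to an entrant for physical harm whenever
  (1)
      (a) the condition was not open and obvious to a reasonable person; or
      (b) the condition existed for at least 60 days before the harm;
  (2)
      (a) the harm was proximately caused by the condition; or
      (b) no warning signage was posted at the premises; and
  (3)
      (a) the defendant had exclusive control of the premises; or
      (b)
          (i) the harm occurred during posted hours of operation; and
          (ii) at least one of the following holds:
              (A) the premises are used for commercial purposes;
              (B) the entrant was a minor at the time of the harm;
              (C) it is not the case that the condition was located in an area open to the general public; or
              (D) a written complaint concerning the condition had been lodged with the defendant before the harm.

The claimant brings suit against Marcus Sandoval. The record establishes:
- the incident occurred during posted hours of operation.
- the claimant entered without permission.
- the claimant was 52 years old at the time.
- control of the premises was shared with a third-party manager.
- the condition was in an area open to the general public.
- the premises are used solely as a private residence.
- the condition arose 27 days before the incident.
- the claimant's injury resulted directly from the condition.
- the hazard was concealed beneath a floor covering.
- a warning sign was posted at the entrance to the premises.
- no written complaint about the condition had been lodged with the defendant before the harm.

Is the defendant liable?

(a) not open/obvious — satisfied.
(b) condition ≥60 days old — not met.
So (1) is satisfied (T OR F).
(a) proximate cause — met.
(b) no signage posted — not met.
(2) = T OR F = true.
(a) exclusive control — not satisfied.
(i) during posted hours — holds.
(A) commercial use — not met.
(B) entrant a minor — fails.
(C) not (public area) — not satisfied.
(D) complaint lodged — not satisfied.
(ii) = F OR F OR F OR F = false.
(b) = T AND F = false.
(3) = F OR F = false.
Overall = T AND T AND F = false.

No — not liable.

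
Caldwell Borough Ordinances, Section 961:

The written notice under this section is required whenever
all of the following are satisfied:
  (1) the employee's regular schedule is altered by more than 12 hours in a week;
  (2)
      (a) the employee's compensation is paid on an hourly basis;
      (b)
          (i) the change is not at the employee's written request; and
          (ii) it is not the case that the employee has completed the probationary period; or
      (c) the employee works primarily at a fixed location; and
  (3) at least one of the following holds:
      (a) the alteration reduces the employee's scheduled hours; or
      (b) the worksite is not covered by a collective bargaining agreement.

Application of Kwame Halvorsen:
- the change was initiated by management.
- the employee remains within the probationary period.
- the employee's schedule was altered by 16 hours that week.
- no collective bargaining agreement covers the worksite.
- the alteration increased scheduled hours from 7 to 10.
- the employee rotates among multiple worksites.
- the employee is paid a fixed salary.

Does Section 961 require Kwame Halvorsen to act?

(1) schedule shift > 12h — satisfied.
(a) hourly-paid — not satisfied.
(i) not employee-requested — met.
(ii) not (past probation) — satisfied.
(b) = T AND T = true.
(c) fixed location — not met.
(2): F OR T OR F → true.
(a) hours reduced — not met.
(b) no CBA — met.
(3) = F OR T = true.
Overall = T AND T AND T = true.

Yes — required.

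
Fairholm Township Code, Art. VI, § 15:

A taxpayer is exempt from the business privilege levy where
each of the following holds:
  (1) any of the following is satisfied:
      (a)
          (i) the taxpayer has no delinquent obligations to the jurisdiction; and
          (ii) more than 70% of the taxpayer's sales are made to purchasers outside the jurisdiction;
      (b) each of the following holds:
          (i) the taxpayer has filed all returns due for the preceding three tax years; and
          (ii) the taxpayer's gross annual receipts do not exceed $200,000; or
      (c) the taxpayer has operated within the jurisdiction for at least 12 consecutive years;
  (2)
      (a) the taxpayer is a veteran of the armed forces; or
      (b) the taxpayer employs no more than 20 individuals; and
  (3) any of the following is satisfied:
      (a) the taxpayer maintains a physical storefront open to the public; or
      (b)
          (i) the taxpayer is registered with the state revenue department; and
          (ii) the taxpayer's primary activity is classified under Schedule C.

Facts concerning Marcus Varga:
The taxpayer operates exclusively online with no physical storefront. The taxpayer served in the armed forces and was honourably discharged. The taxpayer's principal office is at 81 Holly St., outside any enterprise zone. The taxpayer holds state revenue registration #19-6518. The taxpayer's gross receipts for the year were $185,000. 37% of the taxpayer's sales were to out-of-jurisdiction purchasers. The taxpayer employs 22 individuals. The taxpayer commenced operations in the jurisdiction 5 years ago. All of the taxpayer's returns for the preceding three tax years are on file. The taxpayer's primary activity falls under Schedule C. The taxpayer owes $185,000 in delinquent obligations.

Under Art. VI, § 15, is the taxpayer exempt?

(i) no delinquency — fails.
(ii) >70% out-of-jur. sales — not met.
(a): F AND F → false.
(i) returns current — holds.
(ii) receipts ≤ $200,000 — satisfied.
So (b) is satisfied (T AND T).
(c) ≥ 12 yrs in jurisdiction — not met.
So (1) is satisfied (F OR T OR F).
(a) veteran — met.
(b) ≤ 20 employees — fails.
(2) = T OR F = true.
(a) has storefront — not met.
(i) state-registered — satisfied.
(ii) Schedule C activity — satisfied.
(b) = T AND T = true.
(3) = F OR T = true.
Overall: T AND T AND T → true.

Yes — exempt.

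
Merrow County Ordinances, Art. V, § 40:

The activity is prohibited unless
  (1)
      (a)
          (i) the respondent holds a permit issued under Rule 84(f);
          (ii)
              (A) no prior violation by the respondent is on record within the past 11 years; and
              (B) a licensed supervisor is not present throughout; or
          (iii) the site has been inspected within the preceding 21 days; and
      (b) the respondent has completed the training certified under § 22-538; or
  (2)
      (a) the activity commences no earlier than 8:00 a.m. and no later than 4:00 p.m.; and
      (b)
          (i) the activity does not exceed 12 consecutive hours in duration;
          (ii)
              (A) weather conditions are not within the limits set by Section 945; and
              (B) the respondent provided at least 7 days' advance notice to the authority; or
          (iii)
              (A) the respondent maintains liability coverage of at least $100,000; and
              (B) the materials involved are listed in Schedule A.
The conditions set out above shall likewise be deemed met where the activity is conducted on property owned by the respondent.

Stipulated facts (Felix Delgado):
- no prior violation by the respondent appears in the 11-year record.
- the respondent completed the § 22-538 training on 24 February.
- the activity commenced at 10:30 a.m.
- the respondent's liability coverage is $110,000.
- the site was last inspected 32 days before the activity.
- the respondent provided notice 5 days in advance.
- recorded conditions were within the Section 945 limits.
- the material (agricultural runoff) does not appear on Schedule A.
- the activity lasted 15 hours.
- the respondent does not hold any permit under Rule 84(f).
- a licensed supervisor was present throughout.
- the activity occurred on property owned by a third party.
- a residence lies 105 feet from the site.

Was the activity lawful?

No — unlawful.

(i) holds permit — fails.
(A) no prior violation — holds.
(B) not (supervisor present) — fails.
(ii): T AND F → false.
(iii) site inspected — not met.
(a) = F OR F OR F = false.
(b) training certified — met.
(1): F AND T → false.
(a) start within hours — holds.
(i) ≤ 12 hrs duration — not satisfied.
(A) not (weather ok) — not satisfied.
(B) ≥7 days' notice — not met.
(ii): F AND F → false.
(A) coverage ≥ $100,000 — met.
(B) Schedule A material — fails.
So (iii) is not satisfied (T AND F).
(b): F OR F OR F → false.
(2) = T AND F = false.
So Overall is not satisfied (F OR F).
Exception (own property) — not satisfied.
Result: main false OR exception false → false.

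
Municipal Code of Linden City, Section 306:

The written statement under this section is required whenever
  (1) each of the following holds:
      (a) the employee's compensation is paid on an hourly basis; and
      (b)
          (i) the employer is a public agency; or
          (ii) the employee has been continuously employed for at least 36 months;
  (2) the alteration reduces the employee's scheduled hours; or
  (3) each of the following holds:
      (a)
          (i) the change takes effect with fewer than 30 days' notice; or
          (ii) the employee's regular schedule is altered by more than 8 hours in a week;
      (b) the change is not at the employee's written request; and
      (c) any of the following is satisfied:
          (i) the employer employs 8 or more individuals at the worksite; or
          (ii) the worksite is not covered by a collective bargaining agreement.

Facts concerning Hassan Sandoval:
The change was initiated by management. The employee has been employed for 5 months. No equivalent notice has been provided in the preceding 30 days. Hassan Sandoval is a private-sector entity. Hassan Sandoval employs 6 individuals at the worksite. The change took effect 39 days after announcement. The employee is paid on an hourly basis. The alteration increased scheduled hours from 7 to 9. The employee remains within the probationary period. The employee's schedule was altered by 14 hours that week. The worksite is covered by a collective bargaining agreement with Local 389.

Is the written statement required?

(a) hourly-paid — met.
(i) public agency — not satisfied.
(ii) tenure ≥ 36 mo. — fails.
So (b) is not satisfied (F OR F).
(1): T AND F → false.
(2) hours reduced — not met.
(i) < 30 days' notice — fails.
(ii) schedule shift > 8h — holds.
So (a) is satisfied (F OR T).
(b) not employee-requested — holds.
(i) ≥ 8 at site — not met.
(ii) no CBA — fails.
(c): F OR F → false.
(3): T AND T AND F → false.
Overall: F OR F OR F → false.

No — not required.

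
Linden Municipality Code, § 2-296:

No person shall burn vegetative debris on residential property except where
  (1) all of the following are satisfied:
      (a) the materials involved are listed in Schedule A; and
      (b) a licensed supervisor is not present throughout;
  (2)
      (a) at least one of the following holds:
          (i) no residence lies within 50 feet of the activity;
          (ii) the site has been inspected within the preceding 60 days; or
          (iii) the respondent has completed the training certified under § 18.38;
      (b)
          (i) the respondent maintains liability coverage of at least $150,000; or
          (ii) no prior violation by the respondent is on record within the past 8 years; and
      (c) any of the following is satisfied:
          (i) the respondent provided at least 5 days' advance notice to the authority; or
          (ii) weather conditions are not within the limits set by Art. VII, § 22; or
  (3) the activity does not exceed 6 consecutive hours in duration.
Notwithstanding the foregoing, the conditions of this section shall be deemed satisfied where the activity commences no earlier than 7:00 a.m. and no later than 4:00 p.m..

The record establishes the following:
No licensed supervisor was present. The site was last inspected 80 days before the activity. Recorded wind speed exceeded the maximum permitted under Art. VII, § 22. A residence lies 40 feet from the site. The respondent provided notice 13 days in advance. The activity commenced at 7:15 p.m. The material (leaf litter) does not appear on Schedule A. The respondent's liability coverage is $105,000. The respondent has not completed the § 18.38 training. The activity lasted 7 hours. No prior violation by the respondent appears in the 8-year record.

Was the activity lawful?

(a) Schedule A material — not satisfied.
(b) not (supervisor present) — met.
(1): F AND T → false.
(i) no residence in 50 ft — not satisfied.
(ii) site inspected — not satisfied.
(iii) training certified — not met.
(a) = F OR F OR F = false.
(i) coverage ≥ $150,000 — not satisfied.
(ii) no prior violation — satisfied.
(b) = F OR T = true.
(i) ≥5 days' notice — holds.
(ii) not (weather ok) — satisfied.
(c) = T OR T = true.
So (2) is not satisfied (F AND T AND T).
(3) ≤ 6 hrs duration — not satisfied.
Overall = F OR F OR F = false.
Exception (start within hours) — not satisfied.
Result: main false OR exception false → false.

No — unlawful.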